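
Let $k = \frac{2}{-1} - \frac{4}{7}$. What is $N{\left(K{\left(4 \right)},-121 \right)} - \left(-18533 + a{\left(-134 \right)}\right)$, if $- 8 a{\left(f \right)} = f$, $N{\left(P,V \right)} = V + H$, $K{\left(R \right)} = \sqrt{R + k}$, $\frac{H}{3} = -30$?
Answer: $\frac{73221}{4} \approx 18305.0$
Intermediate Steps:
$k = - \frac{18}{7}$ ($k = 2 \left(-1\right) - \frac{4}{7} = -2 - \frac{4}{7} = - \frac{18}{7} \approx -2.5714$)
$H = -90$ ($H = 3 \left(-30\right) = -90$)
$K{\left(R \right)} = \sqrt{- \frac{18}{7} + R}$ ($K{\left(R \right)} = \sqrt{R - \frac{18}{7}} = \sqrt{- \frac{18}{7} + R}$)
$N{\left(P,V \right)} = -90 + V$ ($N{\left(P,V \right)} = V - 90 = -90 + V$)
$a{\left(f \right)} = - \frac{f}{8}$
$N{\left(K{\left(4 \right)},-121 \right)} - \left(-18533 + a{\left(-134 \right)}\right) = \left(-90 - 121\right) - \left(-18533 - - \frac{67}{4}\right) = -211 - \left(-18533 + \frac{67}{4}\right) = -211 - - \frac{74065}{4} = -211 + \frac{74065}{4} = \frac{73221}{4}$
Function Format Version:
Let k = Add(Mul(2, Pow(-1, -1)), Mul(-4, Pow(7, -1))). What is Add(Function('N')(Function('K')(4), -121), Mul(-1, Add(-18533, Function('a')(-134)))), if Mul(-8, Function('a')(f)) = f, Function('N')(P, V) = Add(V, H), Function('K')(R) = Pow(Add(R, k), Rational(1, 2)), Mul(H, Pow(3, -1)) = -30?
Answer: Rational(73221, 4) ≈ 18305.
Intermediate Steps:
k = Rational(-18, 7) (k = Add(Mul(2, -1), Mul(-4, Rational(1, 7))) = Add(-2, Rational(-4, 7)) = Rational(-18, 7) ≈ -2.5714)
H = -90 (H = Mul(3, -30) = -90)
Function('K')(R) = Pow(Add(Rational(-18, 7), R), Rational(1, 2)) (Function('K')(R) = Pow(Add(R, Rational(-18, 7)), Rational(1, 2)) = Pow(Add(Rational(-18, 7), R), Rational(1, 2)))
Function('N')(P, V) = Add(-90, V) (Function('N')(P, V) = Add(V, -90) = Add(-90, V))
Function('a')(f) = Mul(Rational(-1, 8), f)
Add(Function('N')(Function('K')(4), -121), Mul(-1, Add(-18533, Function('a')(-134)))) = Add(Add(-90, -121), Mul(-1, Add(-18533, Mul(Rational(-1, 8), -134)))) = Add(-211, Mul(-1, Add(-18533, Rational(67, 4)))) = Add(-211, Mul(-1, Rational(-74065, 4))) = Add(-211, Rational(74065, 4)) = Rational(73221, 4)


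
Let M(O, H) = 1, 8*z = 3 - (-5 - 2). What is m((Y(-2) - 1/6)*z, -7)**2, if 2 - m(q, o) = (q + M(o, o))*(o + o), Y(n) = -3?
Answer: 223729/144 ≈ 1553.7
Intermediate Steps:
z = 5/4 (z = (3 - (-5 - 2))/8 = (3 - 1*(-7))/8 = (3 + 7)/8 = (1/8)*10 = 5/4 ≈ 1.2500)
m(q, o) = 2 - 2*o*(1 + q) (m(q, o) = 2 - (q + 1)*(o + o) = 2 - (1 + q)*2*o = 2 - 2*o*(1 + q))
m((Y(-2) - 1/6)*z, -7)**2 = (2 - 2*(-7) - 2*(-7)*(-3 - 1/6)*(5/4))**2 = (2 + 14 - 2*(-7)*(-3 - 1*1/6)*(5/4))**2 = (2 + 14 - 2*(-7)*(-3 - 1/6)*(5/4))**2 = (2 + 14 - 2*(-7)*(-19/6*5/4))**2 = (2 + 14 - 2*(-7)*(-95/24))**2 = (2 + 14 - 665/12)**2 = (-473/12)**2 = 223729/144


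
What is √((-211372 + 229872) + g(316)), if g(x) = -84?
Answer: 4*√1151 ≈ 135.71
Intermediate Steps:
√((-211372 + 229872) + g(316)) = √((-211372 + 229872) - 84) = √(18500 - 84) = √18416 = 4*√1151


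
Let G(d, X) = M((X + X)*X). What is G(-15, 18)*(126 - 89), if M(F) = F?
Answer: 23976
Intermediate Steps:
G(d, X) = 2*X² (G(d, X) = (X + X)*X = (2*X)*X = 2*X²)
G(-15, 18)*(126 - 89) = (2*18²)*(126 - 89) = (2*324)*37 = 648*37 = 23976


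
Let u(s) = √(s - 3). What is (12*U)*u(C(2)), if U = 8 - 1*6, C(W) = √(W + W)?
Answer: 24*I ≈ 24.0*I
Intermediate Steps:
C(W) = √2*√W (C(W) = √(2*W) = √2*√W)
U = 2 (U = 8 - 6 = 2)
u(s) = √(-3 + s)
(12*U)*u(C(2)) = (12*2)*√(-3 + √2*√2) = 24*√(-3 + 2) = 24*√(-1) = 24*I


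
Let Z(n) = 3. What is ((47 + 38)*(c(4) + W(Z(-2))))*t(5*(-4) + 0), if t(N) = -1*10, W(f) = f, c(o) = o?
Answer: -5950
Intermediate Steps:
t(N) = -10
((47 + 38)*(c(4) + W(Z(-2))))*t(5*(-4) + 0) = ((47 + 38)*(4 + 3))*(-10) = (85*7)*(-10) = 595*(-10) = -5950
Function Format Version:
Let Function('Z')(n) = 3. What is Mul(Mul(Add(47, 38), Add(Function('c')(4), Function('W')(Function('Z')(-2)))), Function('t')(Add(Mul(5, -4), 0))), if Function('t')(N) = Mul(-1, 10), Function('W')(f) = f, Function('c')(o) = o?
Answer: -5950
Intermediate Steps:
Function('t')(N) = -10
Mul(Mul(Add(47, 38), Add(Function('c')(4), Function('W')(Function('Z')(-2)))), Function('t')(Add(Mul(5, -4), 0))) = Mul(Mul(Add(47, 38), Add(4, 3)), -10) = Mul(Mul(85, 7), -10) = Mul(595, -10) = -5950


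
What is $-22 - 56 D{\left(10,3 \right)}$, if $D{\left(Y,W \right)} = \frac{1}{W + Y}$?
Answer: $- \frac{342}{13} \approx -26.308$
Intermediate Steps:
$-22 - 56 D{\left(10,3 \right)} = -22 - \frac{56}{3 + 10} = -22 - \frac{56}{13} = - \frac{342}{13}$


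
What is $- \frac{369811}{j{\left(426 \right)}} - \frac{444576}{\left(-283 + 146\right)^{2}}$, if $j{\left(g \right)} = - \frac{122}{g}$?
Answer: $\frac{1478402187231}{1144909} \approx 1.2913 \cdot 10^{6}$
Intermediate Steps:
$- \frac{369811}{j{\left(426 \right)}} - \frac{444576}{\left(-283 + 146\right)^{2}} = - \frac{369811}{\left(-122\right) \frac{1}{426}} - \frac{444576}{\left(-283 + 146\right)^{2}} = - \frac{369811}{\left(-122\right) \frac{1}{426}} - \frac{444576}{\left(-137\right)^{2}} = - \frac{369811}{- \frac{61}{213}} - \frac{444576}{18769} = \left(-369811\right) \left(- \frac{213}{61}\right) - \frac{444576}{18769} = \frac{78769743}{61} - \frac{444576}{18769} = \frac{1478402187231}{1144909}$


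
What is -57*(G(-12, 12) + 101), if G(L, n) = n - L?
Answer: -7125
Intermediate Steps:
-57*(G(-12, 12) + 101) = -57*((12 - 1*(-12)) + 101) = -57*((12 + 12) + 101) = -57*(24 + 101) = -57*125 = -7125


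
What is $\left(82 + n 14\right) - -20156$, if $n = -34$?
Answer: $19762$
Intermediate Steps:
$\left(82 + n 14\right) - -20156 = \left(82 - 476\right) - -20156 = \left(82 - 476\right) + 20156 = -394 + 20156 = 19762$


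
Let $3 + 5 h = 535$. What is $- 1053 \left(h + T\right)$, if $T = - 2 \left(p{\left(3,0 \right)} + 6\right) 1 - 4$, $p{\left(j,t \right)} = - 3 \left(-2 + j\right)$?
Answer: $- \frac{507546}{5} \approx -1.0151 \cdot 10^{5}$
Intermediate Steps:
$h = \frac{532}{5}$ ($h = - \frac{3}{5} + \frac{1}{5} \cdot 535 = - \frac{3}{5} + 107 = \frac{532}{5} \approx 106.4$)
$p{\left(j,t \right)} = 6 - 3 j$
$T = -10$ ($T = - 2 \left(\left(6 - 9\right) + 6\right) 1 - 4 = - 2 \left(-3 + 6\right) 1 - 4 = - 2 \cdot 3 \cdot 1 - 4 = \left(-2\right) 3 - 4 = -6 - 4 = -10$)
$- 1053 \left(h + T\right) = - 1053 \left(\frac{532}{5} - 10\right) = \left(-1053\right) \frac{482}{5} = - \frac{507546}{5}$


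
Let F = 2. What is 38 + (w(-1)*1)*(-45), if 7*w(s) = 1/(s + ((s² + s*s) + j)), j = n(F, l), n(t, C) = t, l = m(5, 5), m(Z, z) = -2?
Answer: 251/7 ≈ 35.857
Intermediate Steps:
l = -2
j = 2
w(s) = 1/(7*(2 + s + 2*s²)) (w(s) = 1/(7*(s + ((s² + s*s) + 2))) = 1/(7*(s + ((s² + s²) + 2))) = 1/(7*(s + (2*s² + 2))) = 1/(7*(s + (2 + 2*s²))) = 1/(7*(2 + s + 2*s²)))
38 + (w(-1)*1)*(-45) = 38 + ((1/(7*(2 - 1 + 2*(-1)²)))*1)*(-45) = 38 + ((1/(7*(2 - 1 + 2*1)))*1)*(-45) = 38 + ((1/(7*(2 - 1 + 2)))*1)*(-45) = 38 + (((⅐)/3)*1)*(-45) = 38 + (((⅐)*(⅓))*1)*(-45) = 38 + ((1/21)*1)*(-45) = 38 + (1/21)*(-45) = 38 - 15/7 = 251/7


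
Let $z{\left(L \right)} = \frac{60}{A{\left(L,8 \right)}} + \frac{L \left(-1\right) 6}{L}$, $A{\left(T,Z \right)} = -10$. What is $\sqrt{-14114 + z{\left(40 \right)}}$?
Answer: $i \sqrt{14126} \approx 118.85 i$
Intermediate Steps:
$z{\left(L \right)} = -12$ ($z{\left(L \right)} = \frac{60}{-10} + \frac{L \left(-1\right) 6}{L} = 60 \left(- \frac{1}{10}\right) + \frac{- L 6}{L} = -6 + \frac{\left(-6\right) L}{L} = -6 - 6 = -12$)
$\sqrt{-14114 + z{\left(40 \right)}} = \sqrt{-14114 - 12} = \sqrt{-14126} = i \sqrt{14126}$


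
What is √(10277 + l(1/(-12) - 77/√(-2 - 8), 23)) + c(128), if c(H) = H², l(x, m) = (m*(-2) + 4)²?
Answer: 16384 + √12041 ≈ 16494.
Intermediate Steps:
l(x, m) = (4 - 2*m)² (l(x, m) = (-2*m + 4)² = (4 - 2*m)²)
√(10277 + l(1/(-12) - 77/√(-2 - 8), 23)) + c(128) = √(10277 + 4*(-2 + 23)²) + 128² = √(10277 + 4*21²) + 16384 = √(10277 + 4*441) + 16384 = √(10277 + 1764) + 16384 = √12041 + 16384 = 16384 + √12041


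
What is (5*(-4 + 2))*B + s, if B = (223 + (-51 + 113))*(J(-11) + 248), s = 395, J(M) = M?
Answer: -675055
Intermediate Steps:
B = 67545 (B = (223 + (-51 + 113))*(-11 + 248) = (223 + 62)*237 = 285*237 = 67545)
(5*(-4 + 2))*B + s = (5*(-4 + 2))*67545 + 395 = (5*(-2))*67545 + 395 = -10*67545 + 395 = -675450 + 395 = -675055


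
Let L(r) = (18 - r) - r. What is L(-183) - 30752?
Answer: -30368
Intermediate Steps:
L(r) = 18 - 2*r
L(-183) - 30752 = (18 - 2*(-183)) - 30752 = (18 + 366) - 30752 = 384 - 30752 = -30368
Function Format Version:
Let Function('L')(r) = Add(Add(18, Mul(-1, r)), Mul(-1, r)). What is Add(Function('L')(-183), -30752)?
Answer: -30368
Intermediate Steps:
Function('L')(r) = Add(18, Mul(-2, r))
Add(Function('L')(-183), -30752) = Add(Add(18, Mul(-2, -183)), -30752) = Add(Add(18, 366), -30752) = Add(384, -30752) = -30368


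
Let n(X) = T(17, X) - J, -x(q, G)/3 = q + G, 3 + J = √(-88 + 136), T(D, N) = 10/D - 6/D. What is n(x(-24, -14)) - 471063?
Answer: -8008016/17 - 4*√3 ≈ -4.7107e+5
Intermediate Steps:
T(D, N) = 4/D
J = -3 + 4*√3 (J = -3 + √(-88 + 136) = -3 + √48 = -3 + 4*√3 ≈ 3.9282)
x(q, G) = -3*G - 3*q (x(q, G) = -3*(q + G) = -3*(G + q) = -3*G - 3*q)
n(X) = 55/17 - 4*√3 (n(X) = 4/17 - (-3 + 4*√3) = 4*(1/17) + (3 - 4*√3) = 4/17 + (3 - 4*√3) = 55/17 - 4*√3)
n(x(-24, -14)) - 471063 = (55/17 - 4*√3) - 471063 = -8008016/17 - 4*√3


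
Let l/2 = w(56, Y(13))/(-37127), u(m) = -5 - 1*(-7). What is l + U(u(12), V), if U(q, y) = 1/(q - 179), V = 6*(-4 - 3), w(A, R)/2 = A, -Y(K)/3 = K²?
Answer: -76775/6571479 ≈ -0.011683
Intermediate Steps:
Y(K) = -3*K²
w(A, R) = 2*A
u(m) = 2 (u(m) = -5 + 7 = 2)
V = -42 (V = 6*(-7) = -42)
U(q, y) = 1/(-179 + q)
l = -224/37127 (l = 2*((2*56)/(-37127)) = 2*(112*(-1/37127)) = 2*(-112/37127) = -224/37127 ≈ -0.0060333)
l + U(u(12), V) = -224/37127 + 1/(-179 + 2) = -224/37127 + 1/(-177) = -224/37127 - 1/177 = -76775/6571479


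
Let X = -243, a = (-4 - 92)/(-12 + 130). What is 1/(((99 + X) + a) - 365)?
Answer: -59/30079 ≈ -0.0019615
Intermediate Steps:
a = -48/59 (a = -96/118 = -96*1/118 = -48/59 ≈ -0.81356)
1/(((99 + X) + a) - 365) = 1/(((99 - 243) - 48/59) - 365) = 1/((-144 - 48/59) - 365) = 1/(-8544/59 - 365) = 1/(-30079/59) = -59/30079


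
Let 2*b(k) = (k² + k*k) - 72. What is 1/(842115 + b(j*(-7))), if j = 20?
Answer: 1/861679 ≈ 1.1605e-6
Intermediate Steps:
b(k) = -36 + k² (b(k) = ((k² + k*k) - 72)/2 = ((k² + k²) - 72)/2 = (2*k² - 72)/2 = (-72 + 2*k²)/2 = -36 + k²)
1/(842115 + b(j*(-7))) = 1/(842115 + (-36 + (20*(-7))²)) = 1/(842115 + (-36 + (-140)²)) = 1/(842115 + (-36 + 19600)) = 1/(842115 + 19564) = 1/861679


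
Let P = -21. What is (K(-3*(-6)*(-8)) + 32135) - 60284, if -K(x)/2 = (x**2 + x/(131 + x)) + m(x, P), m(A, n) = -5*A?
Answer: -924081/13 ≈ -71083.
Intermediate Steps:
K(x) = -2*x**2 + 10*x - 2*x/(131 + x) (K(x) = -2*((x**2 + x/(131 + x)) - 5*x) = -2*(x**2 - 5*x + x/(131 + x)) = -2*x**2 + 10*x - 2*x/(131 + x))
(K(-3*(-6)*(-8)) + 32135) - 60284 = (2*(-3*(-6)*(-8))*(654 - (-3*(-6)*(-8))**2 - 126*(-3*(-6))*(-8))/(131 - 3*(-6)*(-8)) + 32135) - 60284 = (2*(18*(-8))*(654 - (18*(-8))**2 - 2268*(-8))/(131 + 18*(-8)) + 32135) - 60284 = (2*(-144)*(654 - 1*(-144)**2 - 126*(-144))/(131 - 144) + 32135) - 60284 = (2*(-144)*(654 - 1*20736 + 18144)/(-13) + 32135) - 60284 = (2*(-144)*(-1/13)*(654 - 20736 + 18144) + 32135) - 60284 = (2*(-144)*(-1/13)*(-1938) + 32135) - 60284 = (-558144/13 + 32135) - 60284 = -140389/13 - 60284 = -924081/13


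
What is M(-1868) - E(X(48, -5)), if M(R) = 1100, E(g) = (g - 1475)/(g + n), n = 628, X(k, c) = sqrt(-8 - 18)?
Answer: 72462879/65735 - 701*I*sqrt(26)/131470 ≈ 1102.3 - 0.027188*I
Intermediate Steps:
X(k, c) = I*sqrt(26) (X(k, c) = sqrt(-26) = I*sqrt(26))
E(g) = (-1475 + g)/(628 + g) (E(g) = (g - 1475)/(g + 628) = (-1475 + g)/(628 + g))
M(-1868) - E(X(48, -5)) = 1100 - (-1475 + I*sqrt(26))/(628 + I*sqrt(26))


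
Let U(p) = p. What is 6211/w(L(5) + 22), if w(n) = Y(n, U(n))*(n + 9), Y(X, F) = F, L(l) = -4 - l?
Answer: 6211/286 ≈ 21.717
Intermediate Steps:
w(n) = n*(9 + n) (w(n) = n*(n + 9) = n*(9 + n))
6211/w(L(5) + 22) = 6211/((((-4 - 1*5) + 22)*(9 + ((-4 - 1*5) + 22)))) = 6211/((((-4 - 5) + 22)*(9 + ((-4 - 5) + 22)))) = 6211/(((-9 + 22)*(9 + (-9 + 22)))) = 6211/((13*(9 + 13))) = 6211/((13*22)) = 6211/286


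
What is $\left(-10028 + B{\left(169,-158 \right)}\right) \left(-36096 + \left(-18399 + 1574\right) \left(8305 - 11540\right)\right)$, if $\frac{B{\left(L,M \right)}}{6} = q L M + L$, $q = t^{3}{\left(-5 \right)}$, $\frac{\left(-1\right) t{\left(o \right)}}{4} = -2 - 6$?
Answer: $-285553160087471570$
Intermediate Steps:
$t{\left(o \right)} = 32$ ($t{\left(o \right)} = - 4 \left(-2 - 6\right) = \left(-4\right) \left(-8\right) = 32$)
$q = 32768$ ($q = 32^{3} = 32768$)
$B{\left(L,M \right)} = 6 L + 196608 L M$ ($B{\left(L,M \right)} = 6 \left(32768 L M + L\right) = 6 \left(L + 32768 L M\right) = 6 L + 196608 L M$)
$\left(-10028 + B{\left(169,-158 \right)}\right) \left(-36096 + \left(-18399 + 1574\right) \left(8305 - 11540\right)\right) = \left(-10028 + 6 \cdot 169 \left(1 + 32768 \left(-158\right)\right)\right) \left(-36096 + \left(-18399 + 1574\right) \left(8305 - 11540\right)\right) = \left(-10028 + 6 \cdot 169 \left(1 - 5177344\right)\right) \left(-36096 - -54428875\right) = \left(-10028 + 6 \cdot 169 \left(-5177343\right)\right) \left(-36096 + 54428875\right) = \left(-10028 - 5249825802\right) 54392779 = \left(-5249835830\right) 54392779 = -285553160087471570$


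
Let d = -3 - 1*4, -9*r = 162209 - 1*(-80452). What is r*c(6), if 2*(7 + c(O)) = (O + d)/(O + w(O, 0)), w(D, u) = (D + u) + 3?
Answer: 17067157/90 ≈ 1.8964e+5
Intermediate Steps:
r = -80887/3 (r = -(162209 - 1*(-80452))/9 = -(162209 + 80452)/9 = -1/9*242661 = -80887/3 ≈ -26962.)
w(D, u) = 3 + D + u
d = -7 (d = -3 - 4 = -7)
c(O) = -7 + (-7 + O)/(2*(3 + 2*O)) (c(O) = -7 + ((O - 7)/(O + (3 + O + 0)))/2 = -7 + ((-7 + O)/(O + (3 + O)))/2 = -7 + ((-7 + O)/(3 + 2*O))/2 = -7 + (-7 + O)/(2*(3 + 2*O)))
r*c(6) = -80887*(-49 - 27*6)/(6*(3 + 2*6)) = -80887*(-49 - 162)/(6*(3 + 12)) = -80887*(-211)/(6*15) = -80887/3*(-211/30) = 17067157/90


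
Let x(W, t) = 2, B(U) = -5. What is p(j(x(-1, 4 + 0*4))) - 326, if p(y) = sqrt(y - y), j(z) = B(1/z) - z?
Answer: -326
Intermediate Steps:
j(z) = -5 - z
p(y) = 0 (p(y) = sqrt(0) = 0)
p(j(x(-1, 4 + 0*4))) - 326 = 0 - 326 = -326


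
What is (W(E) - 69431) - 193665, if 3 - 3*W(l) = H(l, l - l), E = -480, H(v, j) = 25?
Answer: -789310/3 ≈ -2.6310e+5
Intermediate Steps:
W(l) = -22/3 (W(l) = 1 - ⅓*25 = 1 - 25/3 = -22/3)
(W(E) - 69431) - 193665 = (-22/3 - 69431) - 193665 = -208315/3 - 193665 = -789310/3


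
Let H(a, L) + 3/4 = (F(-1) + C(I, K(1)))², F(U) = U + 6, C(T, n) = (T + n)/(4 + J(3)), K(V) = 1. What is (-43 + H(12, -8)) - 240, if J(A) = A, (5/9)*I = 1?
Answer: -25459/100 ≈ -254.59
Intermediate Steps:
I = 9/5 (I = (9/5)*1 = 9/5 ≈ 1.8000)
C(T, n) = T/7 + n/7 (C(T, n) = (T + n)/(4 + 3) = (T + n)/7 = (T + n)*(⅐) = T/7 + n/7)
F(U) = 6 + U
H(a, L) = 2841/100 (H(a, L) = -¾ + ((6 - 1) + ((⅐)*(9/5) + (⅐)*1))² = -¾ + (5 + (9/35 + ⅐))² = -¾ + (5 + ⅖)² = -¾ + (27/5)² = -¾ + 729/25 = 2841/100)
(-43 + H(12, -8)) - 240 = (-43 + 2841/100) - 240 = -1459/100 - 240 = -25459/100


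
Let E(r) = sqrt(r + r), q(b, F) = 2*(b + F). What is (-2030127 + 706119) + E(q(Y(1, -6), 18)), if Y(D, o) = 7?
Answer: -1323998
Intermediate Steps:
q(b, F) = 2*F + 2*b (q(b, F) = 2*(F + b) = 2*F + 2*b)
E(r) = sqrt(2)*sqrt(r) (E(r) = sqrt(2*r) = sqrt(2)*sqrt(r))
(-2030127 + 706119) + E(q(Y(1, -6), 18)) = (-2030127 + 706119) + sqrt(2)*sqrt(2*18 + 2*7) = -1324008 + sqrt(2)*sqrt(36 + 14) = -1324008 + sqrt(2)*sqrt(50) = -1324008 + sqrt(2)*(5*sqrt(2)) = -1324008 + 10 = -1323998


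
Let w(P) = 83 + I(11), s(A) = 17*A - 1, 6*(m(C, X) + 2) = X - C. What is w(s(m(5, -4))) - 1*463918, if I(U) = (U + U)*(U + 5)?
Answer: -463483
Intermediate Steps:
I(U) = 2*U*(5 + U) (I(U) = (2*U)*(5 + U) = 2*U*(5 + U))
m(C, X) = -2 - C/6 + X/6 (m(C, X) = -2 + (X - C)/6 = -2 + (-C/6 + X/6) = -2 - C/6 + X/6)
s(A) = -1 + 17*A
w(P) = 435 (w(P) = 83 + 2*11*(5 + 11) = 83 + 2*11*16 = 83 + 352 = 435)
w(s(m(5, -4))) - 1*463918 = 435 - 1*463918 = 435 - 463918 = -463483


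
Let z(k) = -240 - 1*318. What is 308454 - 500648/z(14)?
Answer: 86308990/279 ≈ 3.0935e+5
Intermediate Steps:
z(k) = -558 (z(k) = -240 - 318 = -558)
308454 - 500648/z(14) = 308454 - 500648/(-558) = 308454 - 500648*(-1/558) = 308454 + 250324/279 = 86308990/279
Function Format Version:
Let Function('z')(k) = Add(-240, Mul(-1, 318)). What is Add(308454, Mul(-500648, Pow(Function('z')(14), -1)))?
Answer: Rational(86308990, 279) ≈ 3.0935e+5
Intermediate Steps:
Function('z')(k) = -558 (Function('z')(k) = Add(-240, -318) = -558)
Add(308454, Mul(-500648, Pow(Function('z')(14), -1))) = Add(308454, Mul(-500648, Pow(-558, -1))) = Add(308454, Mul(-500648, Rational(-1, 558))) = Add(308454, Rational(250324, 279)) = Rational(86308990, 279)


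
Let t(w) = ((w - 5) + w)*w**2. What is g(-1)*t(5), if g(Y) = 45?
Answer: 5625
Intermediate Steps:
t(w) = w**2*(-5 + 2*w) (t(w) = ((-5 + w) + w)*w**2 = (-5 + 2*w)*w**2 = w**2*(-5 + 2*w))
g(-1)*t(5) = 45*(5**2*(-5 + 2*5)) = 45*(25*(-5 + 10)) = 45*(25*5) = 45*125 = 5625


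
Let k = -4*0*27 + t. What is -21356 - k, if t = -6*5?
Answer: -21326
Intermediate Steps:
t = -30
k = -30 (k = -4*0*27 - 30 = 0*27 - 30 = 0 - 30 = -30)
-21356 - k = -21356 - 1*(-30) = -21356 + 30 = -21326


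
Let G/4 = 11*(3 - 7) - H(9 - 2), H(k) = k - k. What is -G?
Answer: 176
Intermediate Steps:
H(k) = 0
G = -176 (G = 4*(11*(3 - 7) - 1*0) = 4*(11*(-4) + 0) = 4*(-44 + 0) = 4*(-44) = -176)
-G = -1*(-176) = 176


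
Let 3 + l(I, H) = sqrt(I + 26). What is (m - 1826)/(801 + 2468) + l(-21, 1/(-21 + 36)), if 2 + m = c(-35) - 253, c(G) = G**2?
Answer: -10663/3269 + sqrt(5) ≈ -1.0258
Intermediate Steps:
l(I, H) = -3 + sqrt(26 + I) (l(I, H) = -3 + sqrt(I + 26) = -3 + sqrt(26 + I))
m = 970 (m = -2 + ((-35)**2 - 253) = -2 + (1225 - 253) = -2 + 972 = 970)
(m - 1826)/(801 + 2468) + l(-21, 1/(-21 + 36)) = (970 - 1826)/(801 + 2468) + (-3 + sqrt(26 - 21)) = -856/3269 + (-3 + sqrt(5)) = -10663/3269 + sqrt(5)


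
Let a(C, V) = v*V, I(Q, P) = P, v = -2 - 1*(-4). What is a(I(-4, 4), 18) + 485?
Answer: 521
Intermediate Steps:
v = 2 (v = -2 + 4 = 2)
a(C, V) = 2*V
a(I(-4, 4), 18) + 485 = 2*18 + 485 = 36 + 485 = 521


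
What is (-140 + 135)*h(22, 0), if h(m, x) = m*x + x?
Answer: 0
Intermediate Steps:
h(m, x) = x + m*x
(-140 + 135)*h(22, 0) = (-140 + 135)*(0*(1 + 22)) = -0*23 = -5*0 = 0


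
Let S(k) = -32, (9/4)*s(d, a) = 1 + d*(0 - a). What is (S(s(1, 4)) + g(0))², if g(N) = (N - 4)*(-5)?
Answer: 144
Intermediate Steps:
s(d, a) = 4/9 - 4*a*d/9 (s(d, a) = 4*(1 + d*(0 - a))/9 = 4*(1 + d*(-a))/9 = 4*(1 - a*d)/9 = 4/9 - 4*a*d/9)
g(N) = 20 - 5*N (g(N) = (-4 + N)*(-5) = 20 - 5*N)
(S(s(1, 4)) + g(0))² = (-32 + (20 - 5*0))² = (-32 + (20 + 0))² = (-32 + 20)² = (-12)² = 144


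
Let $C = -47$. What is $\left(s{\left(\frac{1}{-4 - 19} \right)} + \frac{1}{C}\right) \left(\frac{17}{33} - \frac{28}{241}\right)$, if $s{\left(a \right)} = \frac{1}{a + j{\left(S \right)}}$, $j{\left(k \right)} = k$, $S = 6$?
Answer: $\frac{2995312}{51209367} \approx 0.058491$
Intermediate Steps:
$s{\left(a \right)} = \frac{1}{6 + a}$ ($s{\left(a \right)} = \frac{1}{a + 6} = \frac{1}{6 + a}$)
$\left(s{\left(\frac{1}{-4 - 19} \right)} + \frac{1}{C}\right) \left(\frac{17}{33} - \frac{28}{241}\right) = \left(\frac{1}{6 + \frac{1}{-4 - 19}} + \frac{1}{-47}\right) \left(\frac{17}{33} - \frac{28}{241}\right) = \left(\frac{1}{6 + \frac{1}{-23}} - \frac{1}{47}\right) \left(17 \cdot \frac{1}{33} - \frac{28}{241}\right) = \left(\frac{1}{6 - \frac{1}{23}} - \frac{1}{47}\right) \left(\frac{17}{33} - \frac{28}{241}\right) = \left(\frac{1}{\frac{137}{23}} - \frac{1}{47}\right) \frac{3173}{7953} = \left(\frac{23}{137} - \frac{1}{47}\right) \frac{3173}{7953} = \frac{944}{6439} \cdot \frac{3173}{7953} = \frac{2995312}{51209367}$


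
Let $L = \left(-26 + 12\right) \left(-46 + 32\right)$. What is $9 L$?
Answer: $1764$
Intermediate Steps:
$L = 196$ ($L = \left(-14\right) \left(-14\right) = 196$)
$9 L = 9 \cdot 196 = 1764$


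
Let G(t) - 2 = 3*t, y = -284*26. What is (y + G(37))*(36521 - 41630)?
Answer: 37147539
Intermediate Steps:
y = -7384
G(t) = 2 + 3*t
(y + G(37))*(36521 - 41630) = (-7384 + (2 + 3*37))*(36521 - 41630) = (-7384 + (2 + 111))*(-5109) = (-7384 + 113)*(-5109) = -7271*(-5109) = 37147539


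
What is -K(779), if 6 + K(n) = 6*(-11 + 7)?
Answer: 30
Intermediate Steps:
K(n) = -30 (K(n) = -6 + 6*(-11 + 7) = -6 + 6*(-4) = -6 - 24 = -30)
-K(779) = -1*(-30) = 30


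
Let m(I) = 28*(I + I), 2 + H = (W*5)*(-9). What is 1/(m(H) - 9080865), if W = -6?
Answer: -1/9065857 ≈ -1.1030e-7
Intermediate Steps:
H = 268 (H = -2 - 6*5*(-9) = -2 - 30*(-9) = -2 + 270 = 268)
m(I) = 56*I (m(I) = 28*(2*I) = 56*I)
1/(m(H) - 9080865) = 1/(56*268 - 9080865) = 1/(15008 - 9080865) = 1/(-9065857) = -1/9065857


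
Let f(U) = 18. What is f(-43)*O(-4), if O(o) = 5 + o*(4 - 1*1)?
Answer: -126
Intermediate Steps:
O(o) = 5 + 3*o (O(o) = 5 + o*(4 - 1) = 5 + o*3 = 5 + 3*o)
f(-43)*O(-4) = 18*(5 + 3*(-4)) = 18*(5 - 12) = 18*(-7) = -126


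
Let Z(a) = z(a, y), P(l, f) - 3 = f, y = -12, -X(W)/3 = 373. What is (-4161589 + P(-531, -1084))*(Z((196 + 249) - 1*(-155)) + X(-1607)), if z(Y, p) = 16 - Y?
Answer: 7089027010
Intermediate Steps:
X(W) = -1119 (X(W) = -3*373 = -1119)
P(l, f) = 3 + f
Z(a) = 16 - a
(-4161589 + P(-531, -1084))*(Z((196 + 249) - 1*(-155)) + X(-1607)) = (-4161589 + (3 - 1084))*((16 - ((196 + 249) - 1*(-155))) - 1119) = (-4161589 - 1081)*((16 - (445 + 155)) - 1119) = -4162670*((16 - 1*600) - 1119) = -4162670*((16 - 600) - 1119) = -4162670*(-584 - 1119) = -4162670*(-1703) = 7089027010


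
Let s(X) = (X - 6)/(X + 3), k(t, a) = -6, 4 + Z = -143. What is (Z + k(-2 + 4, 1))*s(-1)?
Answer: 1071/2 ≈ 535.50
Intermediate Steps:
Z = -147 (Z = -4 - 143 = -147)
s(X) = (-6 + X)/(3 + X)
(Z + k(-2 + 4, 1))*s(-1) = (-147 - 6)*((-6 - 1)/(3 - 1)) = -153*(-7)/2 = -153*(-7/2) = 1071/2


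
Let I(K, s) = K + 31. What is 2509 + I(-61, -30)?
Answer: 2479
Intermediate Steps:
I(K, s) = 31 + K
2509 + I(-61, -30) = 2509 + (31 - 61) = 2509 - 30 = 2479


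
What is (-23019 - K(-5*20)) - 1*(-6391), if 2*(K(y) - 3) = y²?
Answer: -21631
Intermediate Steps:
K(y) = 3 + y²/2
(-23019 - K(-5*20)) - 1*(-6391) = (-23019 - (3 + (-5*20)²/2)) - 1*(-6391) = (-23019 - (3 + (½)*(-100)²)) + 6391 = (-23019 - (3 + (½)*10000)) + 6391 = (-23019 - (3 + 5000)) + 6391 = (-23019 - 1*5003) + 6391 = (-23019 - 5003) + 6391 = -28022 + 6391 = -21631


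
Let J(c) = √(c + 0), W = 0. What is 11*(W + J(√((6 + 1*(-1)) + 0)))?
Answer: 11*5^(¼) ≈ 16.449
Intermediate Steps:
J(c) = √c
11*(W + J(√((6 + 1*(-1)) + 0))) = 11*(0 + √(√((6 + 1*(-1)) + 0))) = 11*(0 + √(√((6 - 1) + 0))) = 11*(0 + √(√(5 + 0))) = 11*(0 + √(√5)) = 11*(0 + 5^(¼)) = 11*5^(¼)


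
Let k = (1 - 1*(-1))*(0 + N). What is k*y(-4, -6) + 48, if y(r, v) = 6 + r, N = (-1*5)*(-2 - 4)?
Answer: 168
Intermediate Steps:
N = 30 (N = -5*(-6) = 30)
k = 60 (k = (1 - 1*(-1))*(0 + 30) = (1 + 1)*30 = 2*30 = 60)
k*y(-4, -6) + 48 = 60*(6 - 4) + 48 = 60*2 + 48 = 120 + 48 = 168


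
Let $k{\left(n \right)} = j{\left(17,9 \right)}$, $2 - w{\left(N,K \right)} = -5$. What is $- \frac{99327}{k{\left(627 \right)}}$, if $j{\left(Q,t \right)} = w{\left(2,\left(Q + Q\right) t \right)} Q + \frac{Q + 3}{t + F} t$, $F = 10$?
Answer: $- \frac{1887213}{2441} \approx -773.13$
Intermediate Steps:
$w{\left(N,K \right)} = 7$ ($w{\left(N,K \right)} = 2 - -5 = 2 + 5 = 7$)
$j{\left(Q,t \right)} = 7 Q + \frac{t \left(3 + Q\right)}{10 + t}$ ($j{\left(Q,t \right)} = 7 Q + \frac{Q + 3}{t + 10} t = 7 Q + \frac{3 + Q}{10 + t} t = 7 Q + \frac{t \left(3 + Q\right)}{10 + t}$)
$k{\left(n \right)} = \frac{2441}{19}$ ($k{\left(n \right)} = \frac{3 \cdot 9 + 70 \cdot 17 + 8 \cdot 17 \cdot 9}{10 + 9} = \frac{27 + 1190 + 1224}{19} = \frac{1}{19} \cdot 2441 = \frac{2441}{19}$)
$- \frac{99327}{k{\left(627 \right)}} = - \frac{99327}{\frac{2441}{19}} = \left(-99327\right) \frac{19}{2441} = - \frac{1887213}{2441}$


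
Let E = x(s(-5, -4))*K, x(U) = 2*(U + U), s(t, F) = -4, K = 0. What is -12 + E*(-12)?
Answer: -12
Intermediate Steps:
x(U) = 4*U (x(U) = 2*(2*U) = 4*U)
E = 0 (E = (4*(-4))*0 = -16*0 = 0)
-12 + E*(-12) = -12 + 0*(-12) = -12 + 0 = -12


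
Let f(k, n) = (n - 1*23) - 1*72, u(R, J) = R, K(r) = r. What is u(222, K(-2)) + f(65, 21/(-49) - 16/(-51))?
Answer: 45298/357 ≈ 126.89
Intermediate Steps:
f(k, n) = -95 + n (f(k, n) = (n - 23) - 72 = (-23 + n) - 72 = -95 + n)
u(222, K(-2)) + f(65, 21/(-49) - 16/(-51)) = 222 + (-95 + (21/(-49) - 16/(-51))) = 222 + (-95 + (21*(-1/49) - 16*(-1/51))) = 222 + (-95 + (-3/7 + 16/51)) = 222 + (-95 - 41/357) = 222 - 33956/357 = 45298/357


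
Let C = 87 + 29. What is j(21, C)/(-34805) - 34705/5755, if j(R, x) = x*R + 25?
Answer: -244414116/40060555 ≈ -6.1011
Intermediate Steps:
C = 116
j(R, x) = 25 + R*x (j(R, x) = R*x + 25 = 25 + R*x)
j(21, C)/(-34805) - 34705/5755 = (25 + 21*116)/(-34805) - 34705/5755 = (25 + 2436)*(-1/34805) - 34705*1/5755 = 2461*(-1/34805) - 6941/1151 = -2461/34805 - 6941/1151 = -244414116/40060555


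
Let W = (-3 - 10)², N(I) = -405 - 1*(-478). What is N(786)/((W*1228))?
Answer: 73/207532 ≈ 0.00035175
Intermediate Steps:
N(I) = 73 (N(I) = -405 + 478 = 73)
W = 169 (W = (-13)² = 169)
N(786)/((W*1228)) = 73/((169*1228)) = 73/207532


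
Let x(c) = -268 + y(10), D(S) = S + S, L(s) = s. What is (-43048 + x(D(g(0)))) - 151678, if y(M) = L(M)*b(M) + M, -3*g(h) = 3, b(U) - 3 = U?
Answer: -194854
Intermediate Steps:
b(U) = 3 + U
g(h) = -1 (g(h) = -1/3*3 = -1)
y(M) = M + M*(3 + M) (y(M) = M*(3 + M) + M = M + M*(3 + M))
D(S) = 2*S
x(c) = -128 (x(c) = -268 + 10*(4 + 10) = -268 + 10*14 = -268 + 140 = -128)
(-43048 + x(D(g(0)))) - 151678 = (-43048 - 128) - 151678 = -43176 - 151678 = -194854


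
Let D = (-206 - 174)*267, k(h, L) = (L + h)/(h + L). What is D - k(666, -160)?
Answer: -101461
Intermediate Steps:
k(h, L) = 1 (k(h, L) = (L + h)/(L + h) = 1)
D = -101460 (D = -380*267 = -101460)
D - k(666, -160) = -101460 - 1*1 = -101460 - 1 = -101461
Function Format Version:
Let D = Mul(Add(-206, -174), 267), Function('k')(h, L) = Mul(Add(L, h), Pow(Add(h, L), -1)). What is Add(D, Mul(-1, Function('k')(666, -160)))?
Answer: -101461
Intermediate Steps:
Function('k')(h, L) = 1 (Function('k')(h, L) = Mul(Add(L, h), Pow(Add(L, h), -1)) = 1)
D = -101460 (D = Mul(-380, 267) = -101460)
Add(D, Mul(-1, Function('k')(666, -160))) = Add(-101460, Mul(-1, 1)) = Add(-101460, -1) = -101461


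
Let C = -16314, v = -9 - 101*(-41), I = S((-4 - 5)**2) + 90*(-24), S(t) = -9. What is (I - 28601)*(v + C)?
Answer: 374840140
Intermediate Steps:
I = -2169 (I = -9 + 90*(-24) = -9 - 2160 = -2169)
v = 4132 (v = -9 + 4141 = 4132)
(I - 28601)*(v + C) = (-2169 - 28601)*(4132 - 16314) = -30770*(-12182) = 374840140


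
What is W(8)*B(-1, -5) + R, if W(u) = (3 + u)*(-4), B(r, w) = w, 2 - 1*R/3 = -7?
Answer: 247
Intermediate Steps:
R = 27 (R = 6 - 3*(-7) = 6 + 21 = 27)
W(u) = -12 - 4*u
W(8)*B(-1, -5) + R = (-12 - 4*8)*(-5) + 27 = (-12 - 32)*(-5) + 27 = -44*(-5) + 27 = 220 + 27 = 247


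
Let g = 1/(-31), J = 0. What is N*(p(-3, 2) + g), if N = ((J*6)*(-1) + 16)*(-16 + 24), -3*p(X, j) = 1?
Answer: -4352/93 ≈ -46.796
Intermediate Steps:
p(X, j) = -⅓ (p(X, j) = -⅓*1 = -⅓)
g = -1/31 ≈ -0.032258
N = 128 (N = ((0*6)*(-1) + 16)*(-16 + 24) = (0*(-1) + 16)*8 = (0 + 16)*8 = 16*8 = 128)
N*(p(-3, 2) + g) = 128*(-⅓ - 1/31) = 128*(-34/93) = -4352/93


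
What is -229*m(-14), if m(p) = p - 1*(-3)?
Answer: 2519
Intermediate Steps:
m(p) = 3 + p (m(p) = p + 3 = 3 + p)
-229*m(-14) = -229*(3 - 14) = -229*(-11) = 2519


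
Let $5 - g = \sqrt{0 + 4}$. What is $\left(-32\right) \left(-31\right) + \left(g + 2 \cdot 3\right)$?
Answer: $1001$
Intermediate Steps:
$g = 3$ ($g = 5 - \sqrt{0 + 4} = 5 - \sqrt{4} = 5 - 2 = 3$)
$\left(-32\right) \left(-31\right) + \left(g + 2 \cdot 3\right) = \left(-32\right) \left(-31\right) + \left(3 + 2 \cdot 3\right) = 992 + \left(3 + 6\right) = 992 + 9 = 1001$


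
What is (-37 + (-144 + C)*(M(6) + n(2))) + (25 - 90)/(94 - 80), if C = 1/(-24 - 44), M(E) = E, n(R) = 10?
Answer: -558319/238 ≈ -2345.9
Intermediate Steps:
C = -1/68 (C = 1/(-68) = -1/68 ≈ -0.014706)
(-37 + (-144 + C)*(M(6) + n(2))) + (25 - 90)/(94 - 80) = (-37 + (-144 - 1/68)*(6 + 10)) + (25 - 90)/(94 - 80) = (-37 - 9793/68*16) - 65/14 = (-37 - 39172/17) - 65*1/14 = -39801/17 - 65/14 = -558319/238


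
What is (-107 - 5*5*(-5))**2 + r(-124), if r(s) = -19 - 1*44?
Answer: 261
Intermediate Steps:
r(s) = -63 (r(s) = -19 - 44 = -63)
(-107 - 5*5*(-5))**2 + r(-124) = (-107 - 5*5*(-5))**2 - 63 = (-107 - 25*(-5))**2 - 63 = (-107 + 125)**2 - 63 = 18**2 - 63 = 324 - 63 = 261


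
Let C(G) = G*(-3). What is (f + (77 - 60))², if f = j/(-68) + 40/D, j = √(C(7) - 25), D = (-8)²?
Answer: 5745425/18496 - 141*I*√46/272 ≈ 310.63 - 3.5158*I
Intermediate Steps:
D = 64
C(G) = -3*G
j = I*√46 (j = √(-3*7 - 25) = √(-21 - 25) = √(-46) = I*√46 ≈ 6.7823*I)
f = 5/8 - I*√46/68 (f = (I*√46)/(-68) + 40/64 = (I*√46)*(-1/68) + 40*(1/64) = -I*√46/68 + 5/8 = 5/8 - I*√46/68 ≈ 0.625 - 0.09974*I)
(f + (77 - 60))² = ((5/8 - I*√46/68) + (77 - 60))² = ((5/8 - I*√46/68) + 17)² = (141/8 - I*√46/68)²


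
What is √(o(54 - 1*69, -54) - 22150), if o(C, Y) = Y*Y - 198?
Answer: 2*I*√4858 ≈ 139.4*I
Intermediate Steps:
o(C, Y) = -198 + Y² (o(C, Y) = Y² - 198 = -198 + Y²)
√(o(54 - 1*69, -54) - 22150) = √((-198 + (-54)²) - 22150) = √((-198 + 2916) - 22150) = √(2718 - 22150) = √(-19432) = 2*I*√4858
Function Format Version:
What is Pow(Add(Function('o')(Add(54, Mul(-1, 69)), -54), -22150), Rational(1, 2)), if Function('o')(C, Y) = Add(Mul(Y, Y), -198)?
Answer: Mul(2, I, Pow(4858, Rational(1, 2))) ≈ Mul(139.40, I)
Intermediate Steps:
Function('o')(C, Y) = Add(-198, Pow(Y, 2)) (Function('o')(C, Y) = Add(Pow(Y, 2), -198) = Add(-198, Pow(Y, 2)))
Pow(Add(Function('o')(Add(54, Mul(-1, 69)), -54), -22150), Rational(1, 2)) = Pow(Add(Add(-198, Pow(-54, 2)), -22150), Rational(1, 2)) = Pow(Add(Add(-198, 2916), -22150), Rational(1, 2)) = Pow(Add(2718, -22150), Rational(1, 2)) = Pow(-19432, Rational(1, 2)) = Mul(2, I, Pow(4858, Rational(1, 2)))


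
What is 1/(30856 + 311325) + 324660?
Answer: 111092483461/342181 ≈ 3.2466e+5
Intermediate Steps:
1/(30856 + 311325) + 324660 = 1/342181 + 324660 = 111092483461/342181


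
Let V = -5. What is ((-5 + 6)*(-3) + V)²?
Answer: 64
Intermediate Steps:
((-5 + 6)*(-3) + V)² = ((-5 + 6)*(-3) - 5)² = (1*(-3) - 5)² = (-3 - 5)² = (-8)² = 64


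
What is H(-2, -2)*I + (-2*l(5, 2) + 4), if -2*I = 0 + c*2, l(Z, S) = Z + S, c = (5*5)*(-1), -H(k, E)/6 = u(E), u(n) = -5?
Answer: 740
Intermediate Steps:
H(k, E) = 30 (H(k, E) = -6*(-5) = 30)
c = -25 (c = 25*(-1) = -25)
l(Z, S) = S + Z
I = 25 (I = -(0 - 25*2)/2 = -(0 - 50)/2 = -½*(-50) = 25)
H(-2, -2)*I + (-2*l(5, 2) + 4) = 30*25 + (-2*(2 + 5) + 4) = 750 + (-2*7 + 4) = 750 + (-14 + 4) = 750 - 10 = 740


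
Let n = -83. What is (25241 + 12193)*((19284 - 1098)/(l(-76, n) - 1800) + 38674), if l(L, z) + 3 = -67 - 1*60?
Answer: 1396711840578/965 ≈ 1.4474e+9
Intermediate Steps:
l(L, z) = -130 (l(L, z) = -3 + (-67 - 1*60) = -3 + (-67 - 60) = -3 - 127 = -130)
(25241 + 12193)*((19284 - 1098)/(l(-76, n) - 1800) + 38674) = (25241 + 12193)*((19284 - 1098)/(-130 - 1800) + 38674) = 37434*(18186/(-1930) + 38674) = 37434*(18186*(-1/1930) + 38674) = 37434*(-9093/965 + 38674) = 37434*(37311317/965) = 1396711840578/965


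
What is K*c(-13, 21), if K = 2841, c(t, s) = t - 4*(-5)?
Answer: 19887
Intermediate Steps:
c(t, s) = 20 + t (c(t, s) = t + 20 = 20 + t)
K*c(-13, 21) = 2841*(20 - 13) = 2841*7 = 19887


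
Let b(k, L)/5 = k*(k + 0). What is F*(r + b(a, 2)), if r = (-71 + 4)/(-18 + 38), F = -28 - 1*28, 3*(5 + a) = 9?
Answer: -4662/5 ≈ -932.40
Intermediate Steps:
a = -2 (a = -5 + (1/3)*9 = -5 + 3 = -2)
b(k, L) = 5*k**2 (b(k, L) = 5*(k*(k + 0)) = 5*(k*k) = 5*k**2)
F = -56 (F = -28 - 28 = -56)
r = -67/20 ≈ -3.3500
F*(r + b(a, 2)) = -56*(-67/20 + 5*(-2)**2) = -56*(-67/20 + 5*4) = -56*(-67/20 + 20) = -56*333/20 = -4662/5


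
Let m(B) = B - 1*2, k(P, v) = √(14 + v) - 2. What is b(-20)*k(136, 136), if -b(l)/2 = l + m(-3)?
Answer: -100 + 250*√6 ≈ 512.37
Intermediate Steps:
k(P, v) = -2 + √(14 + v)
m(B) = -2 + B (m(B) = B - 2 = -2 + B)
b(l) = 10 - 2*l (b(l) = -2*(l + (-2 - 3)) = -2*(l - 5) = -2*(-5 + l) = 10 - 2*l)
b(-20)*k(136, 136) = (10 - 2*(-20))*(-2 + √(14 + 136)) = (10 + 40)*(-2 + √150) = 50*(-2 + 5*√6) = -100 + 250*√6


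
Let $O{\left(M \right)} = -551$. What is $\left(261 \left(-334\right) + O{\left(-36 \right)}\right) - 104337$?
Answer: $-192062$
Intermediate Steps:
$\left(261 \left(-334\right) + O{\left(-36 \right)}\right) - 104337 = \left(261 \left(-334\right) - 551\right) - 104337 = \left(-87174 - 551\right) - 104337 = -87725 - 104337 = -192062$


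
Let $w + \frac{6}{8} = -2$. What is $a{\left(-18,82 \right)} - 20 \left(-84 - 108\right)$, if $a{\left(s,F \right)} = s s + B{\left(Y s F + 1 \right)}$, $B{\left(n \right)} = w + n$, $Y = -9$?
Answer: $\frac{69785}{4} \approx 17446.0$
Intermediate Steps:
$w = - \frac{11}{4}$ ($w = - \frac{3}{4} - 2 = - \frac{11}{4} \approx -2.75$)
$B{\left(n \right)} = - \frac{11}{4} + n$
$a{\left(s,F \right)} = - \frac{7}{4} + s^{2} - 9 F s$ ($a{\left(s,F \right)} = s s + \left(- \frac{11}{4} + \left(- 9 s F + 1\right)\right) = s^{2} - \left(\frac{7}{4} + 9 F s\right) = - \frac{7}{4} + s^{2} - 9 F s$)
$a{\left(-18,82 \right)} - 20 \left(-84 - 108\right) = \left(- \frac{7}{4} + \left(-18\right)^{2} - 738 \left(-18\right)\right) - 20 \left(-84 - 108\right) = \left(- \frac{7}{4} + 324 + 13284\right) - -3840 = \frac{54425}{4} + 3840 = \frac{69785}{4}$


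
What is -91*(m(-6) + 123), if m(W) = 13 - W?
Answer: -12922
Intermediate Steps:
-91*(m(-6) + 123) = -91*((13 - 1*(-6)) + 123) = -91*((13 + 6) + 123) = -91*(19 + 123) = -91*142 = -12922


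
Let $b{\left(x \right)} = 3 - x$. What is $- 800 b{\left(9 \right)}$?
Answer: $4800$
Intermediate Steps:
$- 800 b{\left(9 \right)} = - 800 \left(3 - 9\right) = \left(-800\right) \left(-6\right) = 4800$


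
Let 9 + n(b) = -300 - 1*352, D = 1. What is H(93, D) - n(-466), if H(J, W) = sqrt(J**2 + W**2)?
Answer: 661 + 5*sqrt(346) ≈ 754.01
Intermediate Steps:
n(b) = -661 (n(b) = -9 + (-300 - 1*352) = -9 + (-300 - 352) = -9 - 652 = -661)
H(93, D) - n(-466) = sqrt(93**2 + 1**2) - 1*(-661) = sqrt(8649 + 1) + 661 = sqrt(8650) + 661 = 5*sqrt(346) + 661 = 661 + 5*sqrt(346)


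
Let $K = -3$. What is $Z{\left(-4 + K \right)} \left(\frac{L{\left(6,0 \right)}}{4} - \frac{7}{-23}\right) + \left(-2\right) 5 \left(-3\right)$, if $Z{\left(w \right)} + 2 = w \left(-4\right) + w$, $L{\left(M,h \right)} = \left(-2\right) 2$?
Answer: $\frac{386}{23} \approx 16.783$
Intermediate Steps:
$L{\left(M,h \right)} = -4$
$Z{\left(w \right)} = -2 - 3 w$ ($Z{\left(w \right)} = -2 + \left(w \left(-4\right) + w\right) = -2 + \left(- 4 w + w\right) = -2 - 3 w$)
$Z{\left(-4 + K \right)} \left(\frac{L{\left(6,0 \right)}}{4} - \frac{7}{-23}\right) + \left(-2\right) 5 \left(-3\right) = \left(-2 - 3 \left(-4 - 3\right)\right) \left(- \frac{4}{4} - \frac{7}{-23}\right) + \left(-2\right) 5 \left(-3\right) = \left(-2 - -21\right) \left(\left(-4\right) \frac{1}{4} - - \frac{7}{23}\right) - -30 = \left(-2 + 21\right) \left(-1 + \frac{7}{23}\right) + 30 = 19 \left(- \frac{16}{23}\right) + 30 = - \frac{304}{23} + 30 = \frac{386}{23}$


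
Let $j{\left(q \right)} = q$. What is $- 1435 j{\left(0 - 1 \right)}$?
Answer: $1435$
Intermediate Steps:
$- 1435 j{\left(0 - 1 \right)} = - 1435 \left(0 - 1\right) = \left(-1435\right) \left(-1\right) = 1435$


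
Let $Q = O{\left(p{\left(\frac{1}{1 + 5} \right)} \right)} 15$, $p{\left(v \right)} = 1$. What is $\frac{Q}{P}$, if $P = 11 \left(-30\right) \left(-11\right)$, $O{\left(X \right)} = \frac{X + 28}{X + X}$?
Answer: $\frac{29}{484} \approx 0.059917$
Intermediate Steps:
$O{\left(X \right)} = \frac{28 + X}{2 X}$
$P = 3630$ ($P = \left(-330\right) \left(-11\right) = 3630$)
$Q = \frac{435}{2}$ ($Q = \frac{28 + 1}{2 \cdot 1} \cdot 15 = \frac{1}{2} \cdot 1 \cdot 29 \cdot 15 = \frac{29}{2} \cdot 15 = \frac{435}{2} \approx 217.5$)
$\frac{Q}{P} = \frac{435}{2 \cdot 3630} = \frac{435}{2} \cdot \frac{1}{3630} = \frac{29}{484}$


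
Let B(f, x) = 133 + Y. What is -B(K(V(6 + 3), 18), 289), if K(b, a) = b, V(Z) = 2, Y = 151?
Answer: -284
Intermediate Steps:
B(f, x) = 284 (B(f, x) = 133 + 151 = 284)
-B(K(V(6 + 3), 18), 289) = -1*284 = -284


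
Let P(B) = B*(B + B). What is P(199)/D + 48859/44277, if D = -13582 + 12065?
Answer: -3432707851/67168209 ≈ -51.106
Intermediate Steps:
P(B) = 2*B**2 (P(B) = B*(2*B) = 2*B**2)
D = -1517
P(199)/D + 48859/44277 = (2*199**2)/(-1517) + 48859/44277 = (2*39601)*(-1/1517) + 48859*(1/44277) = 79202*(-1/1517) + 48859/44277 = -79202/1517 + 48859/44277 = -3432707851/67168209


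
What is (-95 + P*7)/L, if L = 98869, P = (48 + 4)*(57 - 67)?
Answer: -3735/98869 ≈ -0.037777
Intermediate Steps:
P = -520 (P = 52*(-10) = -520)
(-95 + P*7)/L = (-95 - 520*7)/98869 = (-95 - 3640)*(1/98869) = -3735*1/98869 = -3735/98869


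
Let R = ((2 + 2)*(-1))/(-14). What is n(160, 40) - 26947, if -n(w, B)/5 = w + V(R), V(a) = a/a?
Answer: -27752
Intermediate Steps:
R = 2/7 (R = (4*(-1))*(-1/14) = -4*(-1/14) = 2/7 ≈ 0.28571)
V(a) = 1
n(w, B) = -5 - 5*w (n(w, B) = -5*(w + 1) = -5*(1 + w) = -5 - 5*w)
n(160, 40) - 26947 = (-5 - 5*160) - 26947 = (-5 - 800) - 26947 = -805 - 26947 = -27752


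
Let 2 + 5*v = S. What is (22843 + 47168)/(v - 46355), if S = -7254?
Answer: -12965/8853 ≈ -1.4645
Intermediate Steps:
v = -7256/5 (v = -⅖ + (⅕)*(-7254) = -⅖ - 7254/5 = -7256/5 ≈ -1451.2)
(22843 + 47168)/(v - 46355) = (22843 + 47168)/(-7256/5 - 46355) = 70011/(-239031/5) = 70011*(-5/239031) = -12965/8853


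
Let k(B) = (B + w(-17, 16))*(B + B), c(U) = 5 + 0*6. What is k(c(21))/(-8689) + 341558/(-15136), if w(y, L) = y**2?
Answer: -1506148651/65758352 ≈ -22.904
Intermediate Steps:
c(U) = 5 (c(U) = 5 + 0 = 5)
k(B) = 2*B*(289 + B) (k(B) = (B + (-17)**2)*(B + B) = (B + 289)*(2*B) = (289 + B)*(2*B) = 2*B*(289 + B))
k(c(21))/(-8689) + 341558/(-15136) = (2*5*(289 + 5))/(-8689) + 341558/(-15136) = (2*5*294)*(-1/8689) + 341558*(-1/15136) = 2940*(-1/8689) - 170779/7568 = -2940/8689 - 170779/7568 = -1506148651/65758352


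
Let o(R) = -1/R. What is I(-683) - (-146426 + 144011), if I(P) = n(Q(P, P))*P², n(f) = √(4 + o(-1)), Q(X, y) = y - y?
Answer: 2415 + 466489*√5 ≈ 1.0455e+6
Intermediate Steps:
Q(X, y) = 0
n(f) = √5 (n(f) = √(4 - 1/(-1)) = √(4 - 1*(-1)) = √(4 + 1) = √5)
I(P) = √5*P²
I(-683) - (-146426 + 144011) = √5*(-683)² - (-146426 + 144011) = √5*466489 - 1*(-2415) = 466489*√5 + 2415 = 2415 + 466489*√5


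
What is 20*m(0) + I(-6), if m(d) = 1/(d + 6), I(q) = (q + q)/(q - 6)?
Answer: 13/3 ≈ 4.3333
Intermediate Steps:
I(q) = 2*q/(-6 + q) (I(q) = (2*q)/(-6 + q) = 2*q/(-6 + q))
m(d) = 1/(6 + d)
20*m(0) + I(-6) = 20/(6 + 0) + 2*(-6)/(-6 - 6) = 20/6 + 2*(-6)/(-12) = 20*(1/6) + 2*(-6)*(-1/12) = 10/3 + 1 = 13/3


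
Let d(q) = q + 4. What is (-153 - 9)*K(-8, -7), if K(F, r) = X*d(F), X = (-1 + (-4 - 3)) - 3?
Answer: -7128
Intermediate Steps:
d(q) = 4 + q
X = -11 (X = (-1 - 7) - 3 = -8 - 3 = -11)
K(F, r) = -44 - 11*F (K(F, r) = -11*(4 + F) = -44 - 11*F)
(-153 - 9)*K(-8, -7) = (-153 - 9)*(-44 - 11*(-8)) = -162*(-44 + 88) = -162*44 = -7128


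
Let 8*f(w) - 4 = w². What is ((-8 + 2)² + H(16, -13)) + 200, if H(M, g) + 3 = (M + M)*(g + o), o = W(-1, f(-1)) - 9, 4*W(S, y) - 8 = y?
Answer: -402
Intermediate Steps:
f(w) = ½ + w²/8
W(S, y) = 2 + y/4
o = -219/32 (o = (2 + (½ + (⅛)*(-1)²)/4) - 9 = (2 + (½ + (⅛)*1)/4) - 9 = (2 + (½ + ⅛)/4) - 9 = (2 + (¼)*(5/8)) - 9 = (2 + 5/32) - 9 = 69/32 - 9 = -219/32 ≈ -6.8438)
H(M, g) = -3 + 2*M*(-219/32 + g) (H(M, g) = -3 + (M + M)*(g - 219/32) = -3 + (2*M)*(-219/32 + g) = -3 + 2*M*(-219/32 + g))
((-8 + 2)² + H(16, -13)) + 200 = ((-8 + 2)² + (-3 - 219/16*16 + 2*16*(-13))) + 200 = ((-6)² + (-3 - 219 - 416)) + 200 = (36 - 638) + 200 = -602 + 200 = -402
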